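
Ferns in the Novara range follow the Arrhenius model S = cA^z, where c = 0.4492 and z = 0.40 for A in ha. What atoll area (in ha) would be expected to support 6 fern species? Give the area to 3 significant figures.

652 ha

6 = 0.4492 × A^0.4  ⇒  A^0.4 = 6/0.4492 = 13.36
ln A = ln(13.36) / 0.4 = 2.5920 / 0.4 = 6.4801
A = e^6.4801 ≈ 652 ha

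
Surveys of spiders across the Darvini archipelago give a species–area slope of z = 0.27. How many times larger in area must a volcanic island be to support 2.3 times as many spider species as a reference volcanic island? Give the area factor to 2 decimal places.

21.86

(A₂/A₁)^0.27 = 2.3, so A₂/A₁ = 2.3^(1/0.27) = 2.3^3.704
ln(A₂/A₁) = ln 2.3 / 0.27 = 0.8329 / 0.27 = 3.0848
A₂/A₁ = e^3.0848 ≈ 21.86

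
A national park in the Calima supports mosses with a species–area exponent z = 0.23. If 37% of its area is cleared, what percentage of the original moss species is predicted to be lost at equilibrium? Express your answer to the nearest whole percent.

10%

S_new/S_old = (A_new/A_old)^z = 0.63^0.23
= exp(0.23 × ln 0.63) = exp(0.23 × -0.4620) = exp(-0.1063) ≈ 0.8992
Fraction lost = 1 − 0.8992 = 0.1008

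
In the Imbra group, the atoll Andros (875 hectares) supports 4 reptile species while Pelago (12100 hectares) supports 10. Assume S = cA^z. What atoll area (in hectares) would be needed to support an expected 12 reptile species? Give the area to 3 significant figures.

z = ln(10/4) / ln(12100/875) = 0.9163 / 2.6267 = 0.3488
c = 4 / 875^0.3488 = 4 / 10.62 = 0.3765
A = (12/0.3765)^(1/0.3488) ⇒ ln A = ln(31.87)/0.3488 = 9.9236
A = e^9.9236 ≈ 20407 hectares

20400 hectares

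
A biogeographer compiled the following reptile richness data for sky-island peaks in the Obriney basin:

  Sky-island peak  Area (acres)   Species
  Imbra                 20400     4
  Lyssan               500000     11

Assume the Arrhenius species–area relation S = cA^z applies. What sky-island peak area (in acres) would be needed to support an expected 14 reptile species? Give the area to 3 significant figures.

z = ln(11/4) / ln(500000/20400) = 1.0116 / 3.1991 = 0.3162
c = 4 / 20400^0.3162 = 4 / 23.06 = 0.1735
A = (14/0.1735)^(1/0.3162) ⇒ ln A = ln(80.69)/0.3162 = 13.8850
A = e^13.8850 ≈ 1071973 acres

1070000 acres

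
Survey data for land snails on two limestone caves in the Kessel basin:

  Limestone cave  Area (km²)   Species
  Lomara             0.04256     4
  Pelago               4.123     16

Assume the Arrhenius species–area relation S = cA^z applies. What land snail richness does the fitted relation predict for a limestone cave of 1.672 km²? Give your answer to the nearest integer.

12

z = ln(16/4) / ln(4.123/0.04256) = 1.3863 / 4.5734 = 0.3031
c = 4 / 0.04256^0.3031 = 4 / 0.3841 = 10.41
S₃ = 10.41 × 1.672^0.3031 = 10.41 × 1.169 ≈ 12.17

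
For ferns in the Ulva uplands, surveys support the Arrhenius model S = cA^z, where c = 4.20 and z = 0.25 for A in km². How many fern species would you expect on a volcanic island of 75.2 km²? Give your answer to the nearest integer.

12 species

S = 4.2 × 75.2^0.25 = 4.2 × 2.945 ≈ 12.37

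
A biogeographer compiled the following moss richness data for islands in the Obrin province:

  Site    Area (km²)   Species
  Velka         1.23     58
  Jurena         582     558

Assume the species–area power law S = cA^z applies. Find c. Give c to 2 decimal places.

z = ln(S₂/S₁) / ln(A₂/A₁) = ln(558/58) / ln(582/1.23) = 2.2639 / 6.1595 = 0.3676
c = S₁ / A₁^z = 58 / 1.23^0.3676 = 58 / 1.079 = 53.75

53.75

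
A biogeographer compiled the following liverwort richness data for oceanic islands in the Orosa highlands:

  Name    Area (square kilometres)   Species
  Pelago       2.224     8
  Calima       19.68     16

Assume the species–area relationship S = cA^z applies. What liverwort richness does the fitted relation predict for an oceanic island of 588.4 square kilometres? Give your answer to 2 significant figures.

47

z = ln(16/8) / ln(19.68/2.224) = 0.6931 / 2.1803 = 0.3179
c = 8 / 2.224^0.3179 = 8 / 1.289 = 6.205
S₃ = 6.205 × 588.4^0.3179 = 6.205 × 7.595 ≈ 47.12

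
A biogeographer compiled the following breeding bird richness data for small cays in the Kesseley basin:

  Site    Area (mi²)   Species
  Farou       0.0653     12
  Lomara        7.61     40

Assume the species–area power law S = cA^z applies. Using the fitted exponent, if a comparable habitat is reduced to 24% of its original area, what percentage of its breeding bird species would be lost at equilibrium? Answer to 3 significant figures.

30.3%

z = ln(40/12) / ln(7.61/0.0653) = 1.2040 / 4.7582 = 0.2530
S_new/S_old = (A_new/A_old)^z = 0.24^0.2530 = exp(0.2530 × -1.4271) = 0.6969
Fraction lost = 1 − 0.6969 = 0.3031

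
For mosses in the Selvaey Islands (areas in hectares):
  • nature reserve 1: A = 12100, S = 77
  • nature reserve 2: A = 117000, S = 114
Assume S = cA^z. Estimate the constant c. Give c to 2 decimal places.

z = ln(S₂/S₁) / ln(A₂/A₁) = ln(114/77) / ln(117000/12100) = 0.3924 / 2.2690 = 0.1729
c = S₁ / A₁^z = 77 / 12100^0.1729 = 77 / 5.082 = 15.15

15.15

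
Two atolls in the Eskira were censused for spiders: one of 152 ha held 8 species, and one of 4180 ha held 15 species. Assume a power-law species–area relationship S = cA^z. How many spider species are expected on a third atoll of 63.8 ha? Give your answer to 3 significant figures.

z = ln(15/8) / ln(4180/152) = 0.6286 / 3.3142 = 0.1897
c = 8 / 152^0.1897 = 8 / 2.593 = 3.085
S₃ = 3.085 × 63.8^0.1897 = 3.085 × 2.2 ≈ 6.785

6.79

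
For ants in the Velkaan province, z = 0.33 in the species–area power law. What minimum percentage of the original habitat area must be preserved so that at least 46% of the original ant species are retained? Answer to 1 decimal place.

9.5%

Need (A_new/A_old)^0.33 = 0.46, so A_new/A_old = 0.46^(1/0.33) = 0.46^3.03
ln(A_new/A_old) = ln 0.46 / 0.33 = -0.7765 / 0.33 = -2.3531
A_new/A_old = e^-2.3531 ≈ 0.09507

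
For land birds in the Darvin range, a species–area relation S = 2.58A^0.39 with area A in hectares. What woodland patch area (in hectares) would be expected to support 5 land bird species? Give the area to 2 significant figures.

5 = 2.58 × A^0.39  ⇒  A^0.39 = 5/2.58 = 1.938
ln A = ln(1.938) / 0.39 = 0.6616 / 0.39 = 1.6965
A = e^1.6965 ≈ 5.455 hectares

5.5 hectares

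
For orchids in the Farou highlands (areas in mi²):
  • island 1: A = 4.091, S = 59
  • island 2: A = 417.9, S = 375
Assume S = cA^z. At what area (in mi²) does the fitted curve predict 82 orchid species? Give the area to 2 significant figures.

9.3 mi²

z = ln(375/59) / ln(417.9/4.091) = 1.8494 / 4.6265 = 0.3997
c = 59 / 4.091^0.3997 = 59 / 1.756 = 33.6
A = (82/33.6)^(1/0.3997) ⇒ ln A = ln(2.441)/0.3997 = 2.2323
A = e^2.2323 ≈ 9.321 mi²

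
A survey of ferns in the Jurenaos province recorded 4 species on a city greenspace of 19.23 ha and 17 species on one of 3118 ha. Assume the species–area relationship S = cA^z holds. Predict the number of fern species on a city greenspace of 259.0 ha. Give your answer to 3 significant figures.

8.38

z = ln(17/4) / ln(3118/19.23) = 1.4469 / 5.0885 = 0.2844
c = 4 / 19.23^0.2844 = 4 / 2.318 = 1.726
S₃ = 1.726 × 259^0.2844 = 1.726 × 4.855 ≈ 8.379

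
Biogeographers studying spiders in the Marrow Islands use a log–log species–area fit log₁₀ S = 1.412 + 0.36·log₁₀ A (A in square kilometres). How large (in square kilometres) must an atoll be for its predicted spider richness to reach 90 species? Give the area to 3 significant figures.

90 = 25.82 × A^0.36  ⇒  A^0.36 = 90/25.82 = 3.485
ln A = ln(3.485) / 0.36 = 1.2486 / 0.36 = 3.4682
A = e^3.4682 ≈ 32.08 square kilometres

32.1 square kilometres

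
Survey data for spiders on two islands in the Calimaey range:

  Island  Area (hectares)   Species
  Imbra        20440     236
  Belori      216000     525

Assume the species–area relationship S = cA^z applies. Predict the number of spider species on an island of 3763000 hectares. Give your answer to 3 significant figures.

1380

z = ln(525/236) / ln(216000/20440) = 0.7996 / 2.3578 = 0.3391
c = 236 / 20440^0.3391 = 236 / 28.96 = 8.15
S₃ = 8.15 × 3763000^0.3391 = 8.15 × 169.8 ≈ 1384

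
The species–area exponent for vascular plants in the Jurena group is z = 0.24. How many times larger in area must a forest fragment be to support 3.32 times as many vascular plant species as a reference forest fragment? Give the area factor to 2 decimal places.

148.39

(A₂/A₁)^0.24 = 3.32, so A₂/A₁ = 3.32^(1/0.24) = 3.32^4.167
ln(A₂/A₁) = ln 3.32 / 0.24 = 1.2000 / 0.24 = 4.9999
A₂/A₁ = e^4.9999 ≈ 148.4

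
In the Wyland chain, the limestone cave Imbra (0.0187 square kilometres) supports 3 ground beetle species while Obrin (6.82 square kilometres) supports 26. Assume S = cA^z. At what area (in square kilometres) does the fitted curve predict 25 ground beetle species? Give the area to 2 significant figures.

6.1 square kilometres

z = ln(26/3) / ln(6.82/0.0187) = 2.1595 / 5.8991 = 0.3661
c = 3 / 0.0187^0.3661 = 3 / 0.233 = 12.88
A = (25/12.88)^(1/0.3661) ⇒ ln A = ln(1.942)/0.3661 = 1.8127
A = e^1.8127 ≈ 6.127 square kilometres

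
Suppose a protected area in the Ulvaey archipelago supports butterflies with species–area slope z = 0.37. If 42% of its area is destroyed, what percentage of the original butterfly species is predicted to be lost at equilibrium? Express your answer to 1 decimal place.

S_new/S_old = (A_new/A_old)^z = 0.58^0.37
= exp(0.37 × ln 0.58) = exp(0.37 × -0.5447) = exp(-0.2015) ≈ 0.8175
Fraction lost = 1 − 0.8175 = 0.1825

18.3%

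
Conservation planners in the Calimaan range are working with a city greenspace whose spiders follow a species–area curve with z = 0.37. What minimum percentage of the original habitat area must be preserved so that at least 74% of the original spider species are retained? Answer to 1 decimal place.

44.3%

Need (A_new/A_old)^0.37 = 0.74, so A_new/A_old = 0.74^(1/0.37) = 0.74^2.703
ln(A_new/A_old) = ln 0.74 / 0.37 = -0.3011 / 0.37 = -0.8138
A_new/A_old = e^-0.8138 ≈ 0.4432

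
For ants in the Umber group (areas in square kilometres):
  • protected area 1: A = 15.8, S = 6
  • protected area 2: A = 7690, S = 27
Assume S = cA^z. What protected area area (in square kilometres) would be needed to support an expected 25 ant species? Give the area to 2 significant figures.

5600 square kilometres

z = ln(27/6) / ln(7690/15.8) = 1.5041 / 6.1877 = 0.2431
c = 6 / 15.8^0.2431 = 6 / 1.956 = 3.068
A = (25/3.068)^(1/0.2431) ⇒ ln A = ln(8.15)/0.2431 = 8.6311
A = e^8.6311 ≈ 5603 square kilometres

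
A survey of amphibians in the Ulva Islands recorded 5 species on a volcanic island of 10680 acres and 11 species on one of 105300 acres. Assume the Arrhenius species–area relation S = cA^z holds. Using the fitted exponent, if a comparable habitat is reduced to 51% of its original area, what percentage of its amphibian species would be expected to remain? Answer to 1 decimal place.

z = ln(11/5) / ln(105300/10680) = 0.7885 / 2.2884 = 0.3445
S_new/S_old = (A_new/A_old)^z = 0.51^0.3445 = exp(0.3445 × -0.6733) = 0.793

79.3%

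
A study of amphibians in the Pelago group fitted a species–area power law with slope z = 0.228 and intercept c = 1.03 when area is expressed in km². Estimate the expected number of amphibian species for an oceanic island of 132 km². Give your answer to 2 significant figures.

3.1

S = 1.03 × 132^0.228
ln S = ln 1.03 + 0.228 × ln 132 = 0.0296 + 0.228 × 4.8828 = 1.1428
S = e^1.1428 ≈ 3.136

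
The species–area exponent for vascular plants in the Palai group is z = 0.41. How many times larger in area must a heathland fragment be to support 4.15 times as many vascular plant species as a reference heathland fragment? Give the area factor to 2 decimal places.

(A₂/A₁)^0.41 = 4.15, so A₂/A₁ = 4.15^(1/0.41) = 4.15^2.439
ln(A₂/A₁) = ln 4.15 / 0.41 = 1.4231 / 0.41 = 3.4710
A₂/A₁ = e^3.4710 ≈ 32.17

32.17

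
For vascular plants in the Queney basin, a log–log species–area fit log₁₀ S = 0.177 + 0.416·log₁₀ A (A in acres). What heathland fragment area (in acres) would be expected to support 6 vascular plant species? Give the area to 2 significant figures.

28 acres

6 = 1.503 × A^0.416  ⇒  A^0.416 = 6/1.503 = 3.992
ln A = ln(3.992) / 0.416 = 1.3842 / 0.416 = 3.3274
A = e^3.3274 ≈ 27.87 acres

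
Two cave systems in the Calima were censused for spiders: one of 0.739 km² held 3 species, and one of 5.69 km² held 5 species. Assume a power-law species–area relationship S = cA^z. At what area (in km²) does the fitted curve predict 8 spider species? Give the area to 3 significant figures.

37.2 km²

z = ln(5/3) / ln(5.69/0.739) = 0.5108 / 2.0412 = 0.2503
c = 3 / 0.739^0.2503 = 3 / 0.9271 = 3.236
A = (8/3.236)^(1/0.2503) ⇒ ln A = ln(2.472)/0.2503 = 3.6168
A = e^3.6168 ≈ 37.22 km²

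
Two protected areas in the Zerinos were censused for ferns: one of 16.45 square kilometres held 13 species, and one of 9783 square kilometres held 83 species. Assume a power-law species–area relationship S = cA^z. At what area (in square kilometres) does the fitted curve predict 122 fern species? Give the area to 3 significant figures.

z = ln(83/13) / ln(9783/16.45) = 1.8539 / 6.3881 = 0.2902
c = 13 / 16.45^0.2902 = 13 / 2.254 = 5.768
A = (122/5.768)^(1/0.2902) ⇒ ln A = ln(21.15)/0.2902 = 10.5156
A = e^10.5156 ≈ 36888 square kilometres

36900 square kilometres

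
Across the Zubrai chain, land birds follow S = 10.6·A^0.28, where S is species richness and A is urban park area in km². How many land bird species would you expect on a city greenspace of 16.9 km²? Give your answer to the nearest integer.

S = 10.6 × 16.9^0.28 = 10.6 × 2.207 ≈ 23.39

23 species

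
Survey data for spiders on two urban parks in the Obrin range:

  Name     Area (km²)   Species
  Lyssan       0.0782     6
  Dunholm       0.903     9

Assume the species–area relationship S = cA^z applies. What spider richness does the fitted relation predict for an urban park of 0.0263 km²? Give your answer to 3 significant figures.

5.01

z = ln(9/6) / ln(0.903/0.0782) = 0.4055 / 2.4465 = 0.1657
c = 6 / 0.0782^0.1657 = 6 / 0.6555 = 9.153
S₃ = 9.153 × 0.0263^0.1657 = 9.153 × 0.5472 ≈ 5.009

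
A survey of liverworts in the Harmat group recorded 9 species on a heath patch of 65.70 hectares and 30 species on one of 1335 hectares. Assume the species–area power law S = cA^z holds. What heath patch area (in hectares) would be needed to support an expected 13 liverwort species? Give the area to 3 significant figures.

165 hectares

z = ln(30/9) / ln(1335/65.7) = 1.2040 / 3.0116 = 0.3998
c = 9 / 65.7^0.3998 = 9 / 5.329 = 1.689
A = (13/1.689)^(1/0.3998) ⇒ ln A = ln(7.697)/0.3998 = 5.1049
A = e^5.1049 ≈ 164.8 hectares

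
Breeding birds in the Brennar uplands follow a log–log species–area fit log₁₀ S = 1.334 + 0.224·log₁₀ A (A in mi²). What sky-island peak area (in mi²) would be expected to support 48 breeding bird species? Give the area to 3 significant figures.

35.5 mi²

48 = 21.58 × A^0.224  ⇒  A^0.224 = 48/21.58 = 2.225
ln A = ln(2.225) / 0.224 = 0.7996 / 0.224 = 3.5694
A = e^3.5694 ≈ 35.5 mi²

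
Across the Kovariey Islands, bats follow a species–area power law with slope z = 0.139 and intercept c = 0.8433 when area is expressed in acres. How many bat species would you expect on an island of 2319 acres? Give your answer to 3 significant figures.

S = 0.8433 × 2319^0.139
ln S = ln 0.8433 + 0.139 × ln 2319 = -0.1704 + 0.139 × 7.7489 = 0.9067
S = e^0.9067 ≈ 2.476

2.48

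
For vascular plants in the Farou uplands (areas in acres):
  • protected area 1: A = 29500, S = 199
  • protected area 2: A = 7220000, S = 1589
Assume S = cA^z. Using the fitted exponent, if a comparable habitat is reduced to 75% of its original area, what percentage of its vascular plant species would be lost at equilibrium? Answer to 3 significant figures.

10.3%

z = ln(1589/199) / ln(7220000/29500) = 2.0776 / 5.5002 = 0.3777
S_new/S_old = (A_new/A_old)^z = 0.75^0.3777 = exp(0.3777 × -0.2877) = 0.897
Fraction lost = 1 − 0.897 = 0.103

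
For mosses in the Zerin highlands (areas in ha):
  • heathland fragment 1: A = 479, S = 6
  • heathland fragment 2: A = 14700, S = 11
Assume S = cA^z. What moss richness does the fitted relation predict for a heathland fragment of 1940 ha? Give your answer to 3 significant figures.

z = ln(11/6) / ln(14700/479) = 0.6061 / 3.4239 = 0.1770
c = 6 / 479^0.1770 = 6 / 2.982 = 2.012
S₃ = 2.012 × 1940^0.1770 = 2.012 × 3.82 ≈ 7.686

7.69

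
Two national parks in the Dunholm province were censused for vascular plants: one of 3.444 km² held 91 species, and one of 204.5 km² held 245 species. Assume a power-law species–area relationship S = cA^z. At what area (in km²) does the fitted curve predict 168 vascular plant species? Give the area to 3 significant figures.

43.2 km²

z = ln(245/91) / ln(204.5/3.444) = 0.9904 / 4.0839 = 0.2425
c = 91 / 3.444^0.2425 = 91 / 1.35 = 67.42
A = (168/67.42)^(1/0.2425) ⇒ ln A = ln(2.492)/0.2425 = 3.7648
A = e^3.7648 ≈ 43.15 km²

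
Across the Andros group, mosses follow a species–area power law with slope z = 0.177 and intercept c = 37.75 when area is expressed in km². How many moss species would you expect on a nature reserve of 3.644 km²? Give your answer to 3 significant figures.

47.5

S = 37.75 × 3.644^0.177 = 37.75 × 1.257 ≈ 47.46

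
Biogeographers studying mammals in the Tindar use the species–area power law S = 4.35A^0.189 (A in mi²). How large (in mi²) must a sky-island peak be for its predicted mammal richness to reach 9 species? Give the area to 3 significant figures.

9 = 4.35 × A^0.189  ⇒  A^0.189 = 9/4.35 = 2.069
ln A = ln(2.069) / 0.189 = 0.7270 / 0.189 = 3.8468
A = e^3.8468 ≈ 46.84 mi²

46.8 mi²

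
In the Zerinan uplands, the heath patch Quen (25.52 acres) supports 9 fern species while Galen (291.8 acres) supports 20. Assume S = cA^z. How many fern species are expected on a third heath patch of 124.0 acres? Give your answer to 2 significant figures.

15

z = ln(20/9) / ln(291.8/25.52) = 0.7985 / 2.4366 = 0.3277
c = 9 / 25.52^0.3277 = 9 / 2.891 = 3.113
S₃ = 3.113 × 124^0.3277 = 3.113 × 4.853 ≈ 15.11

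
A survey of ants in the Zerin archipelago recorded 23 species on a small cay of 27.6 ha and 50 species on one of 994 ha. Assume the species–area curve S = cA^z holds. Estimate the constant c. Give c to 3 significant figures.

z = ln(S₂/S₁) / ln(A₂/A₁) = ln(50/23) / ln(994/27.6) = 0.7765 / 3.5839 = 0.2167
c = S₁ / A₁^z = 23 / 27.6^0.2167 = 23 / 2.052 = 11.21

11.2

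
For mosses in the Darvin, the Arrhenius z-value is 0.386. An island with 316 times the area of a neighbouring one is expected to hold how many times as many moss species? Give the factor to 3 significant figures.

9.22

S₂/S₁ = (A₂/A₁)^z = 316^0.386
ln(S₂/S₁) = 0.386 × ln 316 = 0.386 × 5.7557 = 2.2217
S₂/S₁ = e^2.2217 ≈ 9.223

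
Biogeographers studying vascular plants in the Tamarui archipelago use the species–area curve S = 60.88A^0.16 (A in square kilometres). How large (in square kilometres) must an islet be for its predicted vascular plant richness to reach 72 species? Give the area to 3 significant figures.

2.85 square kilometres

72 = 60.88 × A^0.16  ⇒  A^0.16 = 72/60.88 = 1.183
ln A = ln(1.183) / 0.16 = 0.1678 / 0.16 = 1.0485
A = e^1.0485 ≈ 2.853 square kilometres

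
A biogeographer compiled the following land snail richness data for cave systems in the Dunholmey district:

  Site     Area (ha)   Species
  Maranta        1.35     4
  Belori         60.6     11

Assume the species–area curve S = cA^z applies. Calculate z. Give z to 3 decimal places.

0.266

Taking logs: ln S = ln c + z ln A, so z = (ln S₂ − ln S₁)/(ln A₂ − ln A₁).
z = ln(11/4) / ln(60.6/1.35) = ln(2.75) / ln(44.89) = 1.0116 / 3.8042 = 0.2659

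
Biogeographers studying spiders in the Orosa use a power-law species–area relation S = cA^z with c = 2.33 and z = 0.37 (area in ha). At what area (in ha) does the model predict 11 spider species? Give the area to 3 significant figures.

11 = 2.33 × A^0.37  ⇒  A^0.37 = 11/2.33 = 4.721
ln A = ln(4.721) / 0.37 = 1.5520 / 0.37 = 4.1947
A = e^4.1947 ≈ 66.33 ha

66.3 ha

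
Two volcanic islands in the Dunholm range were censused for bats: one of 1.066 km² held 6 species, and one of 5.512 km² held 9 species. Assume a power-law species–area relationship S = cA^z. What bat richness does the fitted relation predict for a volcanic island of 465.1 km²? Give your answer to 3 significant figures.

26.9

z = ln(9/6) / ln(5.512/1.066) = 0.4055 / 1.6430 = 0.2468
c = 6 / 1.066^0.2468 = 6 / 1.016 = 5.906
S₃ = 5.906 × 465.1^0.2468 = 5.906 × 4.553 ≈ 26.89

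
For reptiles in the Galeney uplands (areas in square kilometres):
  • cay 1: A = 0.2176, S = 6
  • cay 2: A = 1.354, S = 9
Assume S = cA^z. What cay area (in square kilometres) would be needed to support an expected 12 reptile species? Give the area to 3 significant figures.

4.95 square kilometres

z = ln(9/6) / ln(1.354/0.2176) = 0.4055 / 1.8282 = 0.2218
c = 6 / 0.2176^0.2218 = 6 / 0.713 = 8.415
A = (12/8.415)^(1/0.2218) ⇒ ln A = ln(1.426)/0.2218 = 1.6002
A = e^1.6002 ≈ 4.954 square kilometres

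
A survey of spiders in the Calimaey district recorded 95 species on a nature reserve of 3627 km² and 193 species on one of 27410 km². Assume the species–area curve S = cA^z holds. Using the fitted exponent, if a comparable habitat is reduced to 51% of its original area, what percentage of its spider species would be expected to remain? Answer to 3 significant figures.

z = ln(193/95) / ln(27410/3627) = 0.7088 / 2.0225 = 0.3505
S_new/S_old = (A_new/A_old)^z = 0.51^0.3505 = exp(0.3505 × -0.6733) = 0.7898

79.0%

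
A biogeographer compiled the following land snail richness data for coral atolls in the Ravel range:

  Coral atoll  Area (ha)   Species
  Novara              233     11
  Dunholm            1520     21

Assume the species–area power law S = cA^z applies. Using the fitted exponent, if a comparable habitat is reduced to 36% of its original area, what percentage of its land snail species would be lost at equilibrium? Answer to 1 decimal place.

z = ln(21/11) / ln(1520/233) = 0.6466 / 1.8754 = 0.3448
S_new/S_old = (A_new/A_old)^z = 0.36^0.3448 = exp(0.3448 × -1.0217) = 0.7031
Fraction lost = 1 − 0.7031 = 0.2969

29.7%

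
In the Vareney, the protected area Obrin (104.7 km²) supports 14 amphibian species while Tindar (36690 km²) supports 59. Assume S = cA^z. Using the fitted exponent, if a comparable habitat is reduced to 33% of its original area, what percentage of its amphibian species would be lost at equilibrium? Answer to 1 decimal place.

23.8%

z = ln(59/14) / ln(36690/104.7) = 1.4385 / 5.8592 = 0.2455
S_new/S_old = (A_new/A_old)^z = 0.33^0.2455 = exp(0.2455 × -1.1087) = 0.7617
Fraction lost = 1 − 0.7617 = 0.2383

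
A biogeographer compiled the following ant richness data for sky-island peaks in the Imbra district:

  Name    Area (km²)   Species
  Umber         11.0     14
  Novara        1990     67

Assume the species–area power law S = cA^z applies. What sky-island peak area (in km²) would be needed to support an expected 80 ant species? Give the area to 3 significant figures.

3590 km²

z = ln(67/14) / ln(1990/11) = 1.5656 / 5.1980 = 0.3012
c = 14 / 11^0.3012 = 14 / 2.059 = 6.799
A = (80/6.799)^(1/0.3012) ⇒ ln A = ln(11.77)/0.3012 = 8.1846
A = e^8.1846 ≈ 3585 km²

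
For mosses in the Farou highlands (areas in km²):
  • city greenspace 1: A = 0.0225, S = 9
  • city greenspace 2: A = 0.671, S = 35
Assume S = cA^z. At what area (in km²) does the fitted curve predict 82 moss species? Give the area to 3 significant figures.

z = ln(35/9) / ln(0.671/0.0225) = 1.3581 / 3.3953 = 0.4000
c = 9 / 0.0225^0.4000 = 9 / 0.2192 = 41.06
A = (82/41.06)^(1/0.4000) ⇒ ln A = ln(1.997)/0.4000 = 1.7294
A = e^1.7294 ≈ 5.637 km²

5.64 km²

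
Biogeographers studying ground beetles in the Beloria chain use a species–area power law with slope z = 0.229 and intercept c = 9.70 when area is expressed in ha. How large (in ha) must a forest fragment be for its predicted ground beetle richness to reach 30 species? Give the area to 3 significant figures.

138 ha

30 = 9.7 × A^0.229  ⇒  A^0.229 = 30/9.7 = 3.093
ln A = ln(3.093) / 0.229 = 1.1291 / 0.229 = 4.9304
A = e^4.9304 ≈ 138.4 ha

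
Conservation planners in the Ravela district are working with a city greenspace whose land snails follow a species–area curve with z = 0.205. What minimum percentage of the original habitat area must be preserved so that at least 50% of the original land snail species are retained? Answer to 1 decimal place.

3.4%

Need (A_new/A_old)^0.205 = 0.5, so A_new/A_old = 0.5^(1/0.205) = 0.5^4.878
ln(A_new/A_old) = ln 0.5 / 0.205 = -0.6931 / 0.205 = -3.3812
A_new/A_old = e^-3.3812 ≈ 0.03401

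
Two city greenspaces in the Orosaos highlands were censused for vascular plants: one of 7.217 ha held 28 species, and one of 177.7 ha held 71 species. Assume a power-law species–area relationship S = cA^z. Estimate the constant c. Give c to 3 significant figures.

z = ln(S₂/S₁) / ln(A₂/A₁) = ln(71/28) / ln(177.7/7.217) = 0.9305 / 3.2037 = 0.2904
c = S₁ / A₁^z = 28 / 7.217^0.2904 = 28 / 1.775 = 15.77

15.8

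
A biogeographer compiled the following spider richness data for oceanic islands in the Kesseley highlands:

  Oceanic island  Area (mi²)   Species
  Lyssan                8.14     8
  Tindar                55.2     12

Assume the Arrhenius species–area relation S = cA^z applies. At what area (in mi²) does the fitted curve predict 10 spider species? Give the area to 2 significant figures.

z = ln(12/8) / ln(55.2/8.14) = 0.4055 / 1.9142 = 0.2118
c = 8 / 8.14^0.2118 = 8 / 1.559 = 5.131
A = (10/5.131)^(1/0.2118) ⇒ ln A = ln(1.949)/0.2118 = 3.1502
A = e^3.1502 ≈ 23.34 mi²

23 mi²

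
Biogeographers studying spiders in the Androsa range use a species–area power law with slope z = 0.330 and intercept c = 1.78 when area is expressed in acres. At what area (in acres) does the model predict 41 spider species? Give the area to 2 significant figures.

13000 acres

41 = 1.78 × A^0.33  ⇒  A^0.33 = 41/1.78 = 23.03
ln A = ln(23.03) / 0.33 = 3.1370 / 0.33 = 9.5059
A = e^9.5059 ≈ 13439 acres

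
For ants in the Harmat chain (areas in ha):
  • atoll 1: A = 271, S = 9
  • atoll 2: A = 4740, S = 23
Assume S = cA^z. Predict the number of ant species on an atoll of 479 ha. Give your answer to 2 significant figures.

z = ln(23/9) / ln(4740/271) = 0.9383 / 2.8617 = 0.3279
c = 9 / 271^0.3279 = 9 / 6.276 = 1.434
S₃ = 1.434 × 479^0.3279 = 1.434 × 7.565 ≈ 10.85

11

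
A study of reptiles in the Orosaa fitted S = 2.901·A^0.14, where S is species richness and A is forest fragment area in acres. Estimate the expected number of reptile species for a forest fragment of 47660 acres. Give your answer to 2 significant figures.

S = 2.901 × 47660^0.14
ln S = ln 2.901 + 0.14 × ln 47660 = 1.0651 + 0.14 × 10.7718 = 2.5731
S = e^2.5731 ≈ 13.11

13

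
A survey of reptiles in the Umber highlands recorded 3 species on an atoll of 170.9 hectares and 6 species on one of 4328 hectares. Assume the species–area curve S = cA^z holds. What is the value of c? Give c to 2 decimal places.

1.00

z = ln(S₂/S₁) / ln(A₂/A₁) = ln(6/3) / ln(4328/170.9) = 0.6931 / 3.2318 = 0.2145
c = S₁ / A₁^z = 3 / 170.9^0.2145 = 3 / 3.012 = 0.996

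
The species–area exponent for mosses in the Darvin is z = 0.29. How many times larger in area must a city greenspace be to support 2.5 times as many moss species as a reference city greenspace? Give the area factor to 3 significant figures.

(A₂/A₁)^0.29 = 2.5, so A₂/A₁ = 2.5^(1/0.29) = 2.5^3.448
ln(A₂/A₁) = ln 2.5 / 0.29 = 0.9163 / 0.29 = 3.1596
A₂/A₁ = e^3.1596 ≈ 23.56

23.6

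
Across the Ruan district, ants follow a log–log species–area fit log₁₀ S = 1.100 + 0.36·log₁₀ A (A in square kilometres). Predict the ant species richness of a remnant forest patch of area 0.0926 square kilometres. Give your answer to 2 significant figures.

S = 12.59 × 0.0926^0.36
ln S = ln 12.59 + 0.36 × ln 0.0926 = 2.5328 + 0.36 × -2.3795 = 1.6762
S = e^1.6762 ≈ 5.345

5.3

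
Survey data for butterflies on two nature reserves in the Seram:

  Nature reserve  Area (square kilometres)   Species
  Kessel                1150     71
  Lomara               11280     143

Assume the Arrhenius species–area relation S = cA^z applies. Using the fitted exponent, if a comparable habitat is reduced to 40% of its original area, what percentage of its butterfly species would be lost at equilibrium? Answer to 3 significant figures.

z = ln(143/71) / ln(11280/1150) = 0.7002 / 2.2833 = 0.3067
S_new/S_old = (A_new/A_old)^z = 0.4^0.3067 = exp(0.3067 × -0.9163) = 0.755
Fraction lost = 1 − 0.755 = 0.245

24.5%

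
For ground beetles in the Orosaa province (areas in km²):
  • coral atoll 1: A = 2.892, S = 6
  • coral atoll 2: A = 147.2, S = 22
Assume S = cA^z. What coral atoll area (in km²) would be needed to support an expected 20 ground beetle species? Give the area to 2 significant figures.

110 km²

z = ln(22/6) / ln(147.2/2.892) = 1.2993 / 3.9298 = 0.3306
c = 6 / 2.892^0.3306 = 6 / 1.421 = 4.223
A = (20/4.223)^(1/0.3306) ⇒ ln A = ln(4.735)/0.3306 = 4.7035
A = e^4.7035 ≈ 110.3 km²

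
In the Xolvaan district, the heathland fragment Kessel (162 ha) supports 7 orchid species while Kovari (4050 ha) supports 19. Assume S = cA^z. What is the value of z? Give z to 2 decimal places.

0.31

Taking logs: ln S = ln c + z ln A, so z = (ln S₂ − ln S₁)/(ln A₂ − ln A₁).
z = ln(19/7) / ln(4050/162) = ln(2.714) / ln(25) = 0.9985 / 3.2189 = 0.3102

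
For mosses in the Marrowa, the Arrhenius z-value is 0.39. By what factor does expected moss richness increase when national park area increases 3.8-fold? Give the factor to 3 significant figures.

S₂/S₁ = (A₂/A₁)^z = 3.8^0.39
ln(S₂/S₁) = 0.39 × ln 3.8 = 0.39 × 1.3350 = 0.5207
S₂/S₁ = e^0.5207 ≈ 1.683

1.68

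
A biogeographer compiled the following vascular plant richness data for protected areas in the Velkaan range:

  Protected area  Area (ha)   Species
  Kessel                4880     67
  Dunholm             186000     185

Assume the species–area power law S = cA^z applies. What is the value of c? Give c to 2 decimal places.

6.27

z = ln(S₂/S₁) / ln(A₂/A₁) = ln(185/67) / ln(186000/4880) = 1.0157 / 3.6406 = 0.2790
c = S₁ / A₁^z = 67 / 4880^0.2790 = 67 / 10.69 = 6.267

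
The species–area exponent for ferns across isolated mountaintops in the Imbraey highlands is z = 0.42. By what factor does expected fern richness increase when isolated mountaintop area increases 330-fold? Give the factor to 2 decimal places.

11.42

S₂/S₁ = (A₂/A₁)^z = 330^0.42
ln(S₂/S₁) = 0.42 × ln 330 = 0.42 × 5.7991 = 2.4356
S₂/S₁ = e^2.4356 ≈ 11.42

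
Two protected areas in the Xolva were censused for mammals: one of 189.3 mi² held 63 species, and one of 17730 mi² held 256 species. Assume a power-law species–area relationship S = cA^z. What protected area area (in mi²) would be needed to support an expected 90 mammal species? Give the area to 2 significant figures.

600 mi²

z = ln(256/63) / ln(17730/189.3) = 1.4020 / 4.5397 = 0.3088
c = 63 / 189.3^0.3088 = 63 / 5.05 = 12.48
A = (90/12.48)^(1/0.3088) ⇒ ln A = ln(7.214)/0.3088 = 6.3982
A = e^6.3982 ≈ 600.8 mi²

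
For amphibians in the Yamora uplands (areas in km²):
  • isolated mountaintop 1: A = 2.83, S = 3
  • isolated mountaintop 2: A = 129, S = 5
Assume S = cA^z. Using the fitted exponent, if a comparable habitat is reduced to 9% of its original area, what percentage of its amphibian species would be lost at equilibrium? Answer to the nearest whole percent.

z = ln(5/3) / ln(129/2.83) = 0.5108 / 3.8195 = 0.1337
S_new/S_old = (A_new/A_old)^z = 0.09^0.1337 = exp(0.1337 × -2.4079) = 0.7247
Fraction lost = 1 − 0.7247 = 0.2753

28%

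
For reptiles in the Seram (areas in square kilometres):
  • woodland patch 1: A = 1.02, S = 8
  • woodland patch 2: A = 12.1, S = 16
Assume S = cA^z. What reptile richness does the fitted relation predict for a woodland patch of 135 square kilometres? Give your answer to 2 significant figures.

31

z = ln(16/8) / ln(12.1/1.02) = 0.6931 / 2.4734 = 0.2802
c = 8 / 1.02^0.2802 = 8 / 1.006 = 7.956
S₃ = 7.956 × 135^0.2802 = 7.956 × 3.954 ≈ 31.45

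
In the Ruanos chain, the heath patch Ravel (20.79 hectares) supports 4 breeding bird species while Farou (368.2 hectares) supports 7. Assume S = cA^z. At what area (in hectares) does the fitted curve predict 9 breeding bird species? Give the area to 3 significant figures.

1340 hectares

z = ln(7/4) / ln(368.2/20.79) = 0.5596 / 2.8742 = 0.1947
c = 4 / 20.79^0.1947 = 4 / 1.805 = 2.215
A = (9/2.215)^(1/0.1947) ⇒ ln A = ln(4.062)/0.1947 = 7.1994
A = e^7.1994 ≈ 1339 hectares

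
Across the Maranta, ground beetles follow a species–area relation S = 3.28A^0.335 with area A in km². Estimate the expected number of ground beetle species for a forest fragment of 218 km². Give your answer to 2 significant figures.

S = 3.28 × 218^0.335
ln S = ln 3.28 + 0.335 × ln 218 = 1.1878 + 0.335 × 5.3845 = 2.9916
S = e^2.9916 ≈ 19.92

20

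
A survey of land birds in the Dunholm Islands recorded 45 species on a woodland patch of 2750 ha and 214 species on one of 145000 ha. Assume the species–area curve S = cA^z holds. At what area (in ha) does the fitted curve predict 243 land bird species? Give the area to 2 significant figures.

z = ln(214/45) / ln(145000/2750) = 1.5593 / 3.9651 = 0.3933
c = 45 / 2750^0.3933 = 45 / 22.52 = 1.998
A = (243/1.998)^(1/0.3933) ⇒ ln A = ln(121.6)/0.3933 = 12.2077
A = e^12.2077 ≈ 200316 ha

200000 ha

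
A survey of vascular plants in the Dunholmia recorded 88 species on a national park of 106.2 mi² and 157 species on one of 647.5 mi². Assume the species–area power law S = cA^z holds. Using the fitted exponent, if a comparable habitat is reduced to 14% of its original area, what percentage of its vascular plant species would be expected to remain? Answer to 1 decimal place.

z = ln(157/88) / ln(647.5/106.2) = 0.5789 / 1.8078 = 0.3202
S_new/S_old = (A_new/A_old)^z = 0.14^0.3202 = exp(0.3202 × -1.9661) = 0.5328

53.3%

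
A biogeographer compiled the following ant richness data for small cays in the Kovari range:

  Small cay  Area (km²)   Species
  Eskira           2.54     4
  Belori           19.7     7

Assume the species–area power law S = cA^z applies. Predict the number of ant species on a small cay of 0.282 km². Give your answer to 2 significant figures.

z = ln(7/4) / ln(19.7/2.54) = 0.5596 / 2.0485 = 0.2732
c = 4 / 2.54^0.2732 = 4 / 1.29 = 3.101
S₃ = 3.101 × 0.282^0.2732 = 3.101 × 0.7076 ≈ 2.194

2.2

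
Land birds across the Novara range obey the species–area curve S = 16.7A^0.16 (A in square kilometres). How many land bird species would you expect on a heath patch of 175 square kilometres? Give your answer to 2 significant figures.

38

S = 16.7 × 175^0.16
ln S = ln 16.7 + 0.16 × ln 175 = 2.8154 + 0.16 × 5.1648 = 3.6418
S = e^3.6418 ≈ 38.16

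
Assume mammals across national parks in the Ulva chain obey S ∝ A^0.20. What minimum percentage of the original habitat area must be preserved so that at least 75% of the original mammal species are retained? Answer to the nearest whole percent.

24%

Need (A_new/A_old)^0.2 = 0.75, so A_new/A_old = 0.75^(1/0.2) = 0.75^5
ln(A_new/A_old) = ln 0.75 / 0.2 = -0.2877 / 0.2 = -1.4384
A_new/A_old = e^-1.4384 ≈ 0.2373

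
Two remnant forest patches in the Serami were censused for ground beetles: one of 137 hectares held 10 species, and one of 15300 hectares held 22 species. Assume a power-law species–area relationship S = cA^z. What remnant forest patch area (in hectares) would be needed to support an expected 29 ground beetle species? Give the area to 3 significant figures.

z = ln(22/10) / ln(15300/137) = 0.7885 / 4.7156 = 0.1672
c = 10 / 137^0.1672 = 10 / 2.276 = 4.393
A = (29/4.393)^(1/0.1672) ⇒ ln A = ln(6.602)/0.1672 = 11.2878
A = e^11.2878 ≈ 79844 hectares

79800 hectares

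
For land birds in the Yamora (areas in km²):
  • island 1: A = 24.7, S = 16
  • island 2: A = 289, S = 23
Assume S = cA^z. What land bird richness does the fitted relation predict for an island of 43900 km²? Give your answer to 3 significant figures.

48.3

z = ln(23/16) / ln(289/24.7) = 0.3629 / 2.4596 = 0.1475
c = 16 / 24.7^0.1475 = 16 / 1.605 = 9.969
S₃ = 9.969 × 43900^0.1475 = 9.969 × 4.841 ≈ 48.26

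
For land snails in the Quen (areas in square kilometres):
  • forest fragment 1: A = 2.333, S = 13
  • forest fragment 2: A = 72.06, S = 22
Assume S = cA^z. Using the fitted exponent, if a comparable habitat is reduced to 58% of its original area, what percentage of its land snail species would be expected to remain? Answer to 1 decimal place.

92.0%

z = ln(22/13) / ln(72.06/2.333) = 0.5261 / 3.4303 = 0.1534
S_new/S_old = (A_new/A_old)^z = 0.58^0.1534 = exp(0.1534 × -0.5447) = 0.9199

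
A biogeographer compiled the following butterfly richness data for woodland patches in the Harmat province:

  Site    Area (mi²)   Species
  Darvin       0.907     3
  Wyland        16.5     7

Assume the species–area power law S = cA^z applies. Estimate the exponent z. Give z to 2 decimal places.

Taking logs: ln S = ln c + z ln A, so z = (ln S₂ − ln S₁)/(ln A₂ − ln A₁).
z = ln(7/3) / ln(16.5/0.907) = ln(2.333) / ln(18.19) = 0.8473 / 2.9010 = 0.2921

0.29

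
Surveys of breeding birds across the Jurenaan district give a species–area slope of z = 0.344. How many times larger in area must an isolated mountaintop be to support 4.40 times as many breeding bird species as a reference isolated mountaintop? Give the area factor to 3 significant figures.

74.2

(A₂/A₁)^0.344 = 4.4, so A₂/A₁ = 4.4^(1/0.344) = 4.4^2.907
ln(A₂/A₁) = ln 4.4 / 0.344 = 1.4816 / 0.344 = 4.3070
A₂/A₁ = e^4.3070 ≈ 74.22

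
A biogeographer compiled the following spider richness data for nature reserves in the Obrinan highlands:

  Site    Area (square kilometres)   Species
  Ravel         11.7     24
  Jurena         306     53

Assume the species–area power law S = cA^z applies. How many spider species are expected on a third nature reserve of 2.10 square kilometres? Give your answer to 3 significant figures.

z = ln(53/24) / ln(306/11.7) = 0.7922 / 3.2640 = 0.2427
c = 24 / 11.7^0.2427 = 24 / 1.817 = 13.21
S₃ = 13.21 × 2.1^0.2427 = 13.21 × 1.197 ≈ 15.82

15.8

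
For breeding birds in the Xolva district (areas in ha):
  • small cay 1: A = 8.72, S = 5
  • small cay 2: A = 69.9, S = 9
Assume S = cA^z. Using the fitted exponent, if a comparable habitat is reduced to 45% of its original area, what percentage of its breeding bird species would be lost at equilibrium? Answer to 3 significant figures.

z = ln(9/5) / ln(69.9/8.72) = 0.5878 / 2.0814 = 0.2824
S_new/S_old = (A_new/A_old)^z = 0.45^0.2824 = exp(0.2824 × -0.7985) = 0.7981
Fraction lost = 1 − 0.7981 = 0.2019

20.2%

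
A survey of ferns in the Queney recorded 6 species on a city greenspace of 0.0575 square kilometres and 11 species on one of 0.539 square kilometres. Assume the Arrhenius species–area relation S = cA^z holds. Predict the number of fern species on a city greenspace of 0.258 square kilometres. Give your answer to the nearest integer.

z = ln(11/6) / ln(0.539/0.0575) = 0.6061 / 2.2379 = 0.2708
c = 6 / 0.0575^0.2708 = 6 / 0.4614 = 13
S₃ = 13 × 0.258^0.2708 = 13 × 0.6929 ≈ 9.01

9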